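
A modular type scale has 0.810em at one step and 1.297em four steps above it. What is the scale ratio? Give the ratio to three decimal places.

The ratio satisfies 0.810 × r⁴ = 1.297, so r = (1.297 / 0.810)^(1/4).
r = 1.6012^(1/4) ≈ 1.1249

1.125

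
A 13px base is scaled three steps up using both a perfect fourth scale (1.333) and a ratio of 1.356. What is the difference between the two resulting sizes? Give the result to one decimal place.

Perfect fourth: 13.0 × 1.333³ = 30.792px
At 1.356: 13.0 × 1.356³ = 32.413px
Difference: 32.413 − 30.792 = 1.621px

1.6px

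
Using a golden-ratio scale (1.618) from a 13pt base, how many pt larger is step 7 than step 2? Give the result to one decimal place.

343.4pt

Step 2: 13.0 × 1.618² = 34.033pt
Step 7: 13.0 × 1.618⁷ = 377.392pt
Difference: 377.392 − 34.033 = 343.359pt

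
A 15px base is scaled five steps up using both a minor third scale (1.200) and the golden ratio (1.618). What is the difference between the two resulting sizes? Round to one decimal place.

129.0px

Minor third: 15.0 × 1.200⁵ = 37.325px
Golden ratio: 15.0 × 1.618⁵ = 166.335px
Difference: 166.335 − 37.325 = 129.010px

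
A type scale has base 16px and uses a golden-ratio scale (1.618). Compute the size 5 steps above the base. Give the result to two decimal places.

16.0 × 1.618⁵ = 16.0 × 11.08901 ≈ 177.42

177.42px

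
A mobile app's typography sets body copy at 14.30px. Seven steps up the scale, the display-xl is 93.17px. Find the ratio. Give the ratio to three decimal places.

1.307

r⁷ = 93.17 / 14.30, so r = (93.17/14.30)^(1/7).
r = 6.5154^(1/7) ≈ 1.3070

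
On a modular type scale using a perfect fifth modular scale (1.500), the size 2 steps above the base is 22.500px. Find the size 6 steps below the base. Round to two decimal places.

Moving from step +2 to step -6 is 8 steps down, so divide by r⁸.
22.500 ÷ 1.500⁸ = 22.500 ÷ 25.62891 ≈ 0.878

0.88px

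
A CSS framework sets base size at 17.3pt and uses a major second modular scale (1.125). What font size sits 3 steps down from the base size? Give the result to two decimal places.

12.15pt

Each step on a modular scale multiplies by the ratio, so the size n steps from the base is base × ratioⁿ.
17.3 ÷ 1.125³ = 17.3 ÷ 1.42383 ≈ 12.15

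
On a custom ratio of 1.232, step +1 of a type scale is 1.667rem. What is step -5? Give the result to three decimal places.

0.477rem

1.667 ÷ 1.232⁶ = 1.667 ÷ 3.49675 ≈ 0.477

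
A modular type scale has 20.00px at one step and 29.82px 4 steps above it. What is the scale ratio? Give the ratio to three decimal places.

1.105

r⁴ = 29.82 / 20.00, so r = (29.82/20.00)^(1/4).
r = 1.4910^(1/4) ≈ 1.1050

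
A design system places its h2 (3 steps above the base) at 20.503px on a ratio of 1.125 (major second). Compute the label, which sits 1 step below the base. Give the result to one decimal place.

12.8px

Moving from step +3 to step -1 is 4 steps down, so divide by r⁴.
20.503 ÷ 1.125⁴ = 20.503 ÷ 1.60181 ≈ 12.800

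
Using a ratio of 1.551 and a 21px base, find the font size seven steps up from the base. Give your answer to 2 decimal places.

Each step on a modular scale multiplies by the ratio, so the size n steps from the base is base × ratioⁿ.
21.0 × 1.551⁷ = 21.0 × 21.59149 ≈ 453.42

453.42px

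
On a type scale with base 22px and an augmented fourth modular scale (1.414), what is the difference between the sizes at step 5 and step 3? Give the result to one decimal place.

Step 3: 22.0 × 1.414³ = 62.197px
Step 5: 22.0 × 1.414⁵ = 124.357px
Difference: 124.357 − 62.197 = 62.160px

62.2px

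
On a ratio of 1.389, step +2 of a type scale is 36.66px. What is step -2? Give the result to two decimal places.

9.85px

The gap is -2 − (2) = -4 steps, so the factor is 1.389^-4.
36.66 ÷ 1.389⁴ = 36.66 ÷ 3.72228 ≈ 9.849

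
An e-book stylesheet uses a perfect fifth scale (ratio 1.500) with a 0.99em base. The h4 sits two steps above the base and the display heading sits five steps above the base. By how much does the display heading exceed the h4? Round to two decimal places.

Step 2: 0.99 × 1.500² = 2.2275em
Step 5: 0.99 × 1.500⁵ = 7.5178em
Difference: 7.5178 − 2.2275 = 5.2903em

5.29em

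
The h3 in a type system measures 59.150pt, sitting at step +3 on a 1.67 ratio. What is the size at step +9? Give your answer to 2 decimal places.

1283.08pt

59.150 × 1.67⁶ = 59.150 × 21.69196 ≈ 1283.080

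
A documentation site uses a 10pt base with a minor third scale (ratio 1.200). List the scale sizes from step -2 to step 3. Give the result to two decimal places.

6.94pt, 8.33pt, 10.00pt, 12.00pt, 14.40pt, 17.28pt

Step -2: 10.0 ÷ 1.200² = 6.94
Step -1: 10.0 ÷ 1.200 = 8.33
Step 0: 10pt
Step 1: 10.0 × 1.200 = 12.00
Step 2: 10.0 × 1.200² = 14.40
Step 3: 10.0 × 1.200³ = 17.28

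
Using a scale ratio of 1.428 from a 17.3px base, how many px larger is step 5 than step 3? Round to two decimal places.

Step 3: 17.3 × 1.428³ = 50.3768px
Step 5: 17.3 × 1.428⁵ = 102.7276px
Difference: 102.7276 − 50.3768 = 52.3508px

52.35px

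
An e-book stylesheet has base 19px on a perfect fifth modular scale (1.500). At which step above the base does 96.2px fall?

1.500ⁿ = 96.2 / 19 = 5.0632
n = ln(5.0632) / ln(1.500) = 1.6220 / 0.4055 ≈ 4.00

4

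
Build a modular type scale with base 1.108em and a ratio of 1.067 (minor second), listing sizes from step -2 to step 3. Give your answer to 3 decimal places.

0.973em, 1.038em, 1.108em, 1.182em, 1.261em, 1.346em

Step -2: 1.108 ÷ 1.067² = 0.973
Step -1: 1.108 ÷ 1.067 = 1.038
Step 0: 1.108em
Step 1: 1.108 × 1.067 = 1.182
Step 2: 1.108 × 1.067² = 1.261
Step 3: 1.108 × 1.067³ = 1.346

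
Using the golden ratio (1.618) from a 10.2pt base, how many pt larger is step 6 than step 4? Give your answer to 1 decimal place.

Step 4: 10.2 × 1.618⁴ = 69.906pt
Step 6: 10.2 × 1.618⁶ = 183.009pt
Difference: 183.009 − 69.906 = 113.103pt

113.1pt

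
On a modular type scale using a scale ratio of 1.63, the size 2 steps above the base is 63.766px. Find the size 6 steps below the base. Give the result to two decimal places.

1.28px

The gap is -6 − (2) = -8 steps, so the factor is 1.63^-8.
63.766 ÷ 1.63⁸ = 63.766 ÷ 49.83114 ≈ 1.280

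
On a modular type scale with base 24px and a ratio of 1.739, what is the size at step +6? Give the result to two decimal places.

A modular type scale is a geometric sequence: sizeₙ = base × rⁿ.
24.0 × 1.739⁶ = 24.0 × 27.65652 ≈ 663.76

663.76px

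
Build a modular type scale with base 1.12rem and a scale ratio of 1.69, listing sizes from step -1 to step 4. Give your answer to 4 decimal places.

Step -1: 1.12 ÷ 1.69 = 0.6627
Step 0: 1.12rem
Step 1: 1.12 × 1.69 = 1.8928
Step 2: 1.12 × 1.69² = 3.1988
Step 3: 1.12 × 1.69³ = 5.4060
Step 4: 1.12 × 1.69⁴ = 9.1362

0.6627rem, 1.1200rem, 1.8928rem, 3.1988rem, 5.4060rem, 9.1362rem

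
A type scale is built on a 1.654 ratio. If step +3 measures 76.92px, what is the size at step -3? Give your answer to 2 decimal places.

3.76px

76.92 ÷ 1.654⁶ = 76.92 ÷ 20.47449 ≈ 3.757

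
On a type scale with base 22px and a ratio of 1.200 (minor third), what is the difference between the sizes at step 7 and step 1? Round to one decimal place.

Step 1: 22.0 × 1.200 = 26.400px
Step 7: 22.0 × 1.200⁷ = 78.830px
Difference: 78.830 − 26.400 = 52.430px

52.4px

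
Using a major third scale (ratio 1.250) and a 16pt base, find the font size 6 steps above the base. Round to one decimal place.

Each step on a modular scale multiplies by the ratio, so the size n steps from the base is base × ratioⁿ.
16.0 × 1.250⁶ = 16.0 × 3.81470 ≈ 61.04

61.0pt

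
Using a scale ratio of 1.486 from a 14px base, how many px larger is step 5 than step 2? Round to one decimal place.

Step 2: 14.0 × 1.486² = 30.915px
Step 5: 14.0 × 1.486⁵ = 101.443px
Difference: 101.443 − 30.915 = 70.528px

70.5px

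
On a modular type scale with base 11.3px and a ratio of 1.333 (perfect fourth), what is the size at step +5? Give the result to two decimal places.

Every step multiplies by the scale ratio.
11.3 × 1.333⁵ = 11.3 × 4.20873 ≈ 47.56

47.56px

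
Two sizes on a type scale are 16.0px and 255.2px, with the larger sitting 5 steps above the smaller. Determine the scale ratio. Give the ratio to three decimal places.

1.740

r⁵ = 255.2 / 16.0, so r = (255.2/16.0)^(1/5).
r = 15.9500^(1/5) ≈ 1.7400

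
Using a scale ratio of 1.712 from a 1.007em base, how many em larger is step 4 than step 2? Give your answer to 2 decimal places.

Step 2: 1.007 × 1.712² = 2.9515em
Step 4: 1.007 × 1.712⁴ = 8.6506em
Difference: 8.6506 − 2.9515 = 5.6991em

5.70em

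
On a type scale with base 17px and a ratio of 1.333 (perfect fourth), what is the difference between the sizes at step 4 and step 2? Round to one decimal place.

23.5px

Step 2: 17.0 × 1.333² = 30.207px
Step 4: 17.0 × 1.333⁴ = 53.675px
Difference: 53.675 − 30.207 = 23.468px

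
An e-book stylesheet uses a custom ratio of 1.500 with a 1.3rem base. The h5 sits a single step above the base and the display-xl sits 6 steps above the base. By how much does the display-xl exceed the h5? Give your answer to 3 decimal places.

12.858rem

Step 1: 1.3 × 1.500 = 1.95000rem
Step 6: 1.3 × 1.500⁶ = 14.80781rem
Difference: 14.80781 − 1.95000 = 12.85781rem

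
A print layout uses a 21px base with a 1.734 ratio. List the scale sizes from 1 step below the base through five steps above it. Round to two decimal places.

12.11px, 21.00px, 36.41px, 63.14px, 109.49px, 189.85px, 329.20px

Step -1: 21.0 ÷ 1.734 = 12.11
Step 0: 21px
Step 1: 21.0 × 1.734 = 36.41
Step 2: 21.0 × 1.734² = 63.14
Step 3: 21.0 × 1.734³ = 109.49
Step 4: 21.0 × 1.734⁴ = 189.85
Step 5: 21.0 × 1.734⁵ = 329.20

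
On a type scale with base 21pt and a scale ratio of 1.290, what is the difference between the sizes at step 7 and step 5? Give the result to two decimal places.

49.82pt

Step 5: 21.0 × 1.290⁵ = 75.0184pt
Step 7: 21.0 × 1.290⁷ = 124.8381pt
Difference: 124.8381 − 75.0184 = 49.8197pt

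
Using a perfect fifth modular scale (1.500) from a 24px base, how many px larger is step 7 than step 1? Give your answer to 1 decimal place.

Step 1: 24.0 × 1.500 = 36.000px
Step 7: 24.0 × 1.500⁷ = 410.062px
Difference: 410.062 − 36.000 = 374.062px

374.1px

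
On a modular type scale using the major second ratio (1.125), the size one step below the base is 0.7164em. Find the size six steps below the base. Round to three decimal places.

0.398em

Moving from step -1 to step -6 is 5 steps down, so divide by r⁵.
0.7164 ÷ 1.125⁵ = 0.7164 ÷ 1.80203 ≈ 0.398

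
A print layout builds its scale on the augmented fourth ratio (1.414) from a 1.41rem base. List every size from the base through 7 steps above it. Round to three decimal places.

Step 0: 1.41rem
Step 1: 1.41 × 1.414 = 1.994
Step 2: 1.41 × 1.414² = 2.819
Step 3: 1.41 × 1.414³ = 3.986
Step 4: 1.41 × 1.414⁴ = 5.637
Step 5: 1.41 × 1.414⁵ = 7.970
Step 6: 1.41 × 1.414⁶ = 11.270
Step 7: 1.41 × 1.414⁷ = 15.935

1.410rem, 1.994rem, 2.819rem, 3.986rem, 5.637rem, 7.970rem, 11.270rem, 15.935rem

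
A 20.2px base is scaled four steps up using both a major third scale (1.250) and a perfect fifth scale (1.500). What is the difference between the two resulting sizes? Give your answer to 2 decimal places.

52.95px

Major third: 20.2 × 1.250⁴ = 49.3164px
Perfect fifth: 20.2 × 1.500⁴ = 102.2625px
Difference: 102.2625 − 49.3164 = 52.9461px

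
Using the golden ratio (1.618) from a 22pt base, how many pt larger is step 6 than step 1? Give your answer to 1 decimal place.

359.1pt

Step 1: 22.0 × 1.618 = 35.596pt
Step 6: 22.0 × 1.618⁶ = 394.724pt
Difference: 394.724 − 35.596 = 359.128pt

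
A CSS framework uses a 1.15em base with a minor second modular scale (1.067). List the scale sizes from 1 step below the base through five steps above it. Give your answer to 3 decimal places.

1.078em, 1.150em, 1.227em, 1.309em, 1.397em, 1.491em, 1.590em

Step -1: 1.15 ÷ 1.067 = 1.078
Step 0: 1.15em
Step 1: 1.15 × 1.067 = 1.227
Step 2: 1.15 × 1.067² = 1.309
Step 3: 1.15 × 1.067³ = 1.397
Step 4: 1.15 × 1.067⁴ = 1.491
Step 5: 1.15 × 1.067⁵ = 1.590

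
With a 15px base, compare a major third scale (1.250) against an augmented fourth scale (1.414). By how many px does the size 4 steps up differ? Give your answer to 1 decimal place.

23.3px

Major third: 15.0 × 1.250⁴ = 36.621px
Augmented fourth: 15.0 × 1.414⁴ = 59.964px
Difference: 59.964 − 36.621 = 23.343px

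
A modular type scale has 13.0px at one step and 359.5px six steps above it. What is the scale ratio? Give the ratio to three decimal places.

1.739

The ratio satisfies 13.0 × r⁶ = 359.5, so r = (359.5 / 13.0)^(1/6).
r = 27.6538^(1/6) ≈ 1.7390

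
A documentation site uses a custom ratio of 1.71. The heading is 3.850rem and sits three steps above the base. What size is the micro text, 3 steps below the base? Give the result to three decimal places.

0.154rem

Moving from step +3 to step -3 is 6 steps down, so divide by r⁶.
3.850 ÷ 1.71⁶ = 3.850 ÷ 25.00211 ≈ 0.154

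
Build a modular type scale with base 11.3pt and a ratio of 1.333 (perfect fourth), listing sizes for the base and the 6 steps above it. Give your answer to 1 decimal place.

11.3pt, 15.1pt, 20.1pt, 26.8pt, 35.7pt, 47.6pt, 63.4pt

Step 0: 11.3pt
Step 1: 11.3 × 1.333 = 15.1
Step 2: 11.3 × 1.333² = 20.1
Step 3: 11.3 × 1.333³ = 26.8
Step 4: 11.3 × 1.333⁴ = 35.7
Step 5: 11.3 × 1.333⁵ = 47.6
Step 6: 11.3 × 1.333⁶ = 63.4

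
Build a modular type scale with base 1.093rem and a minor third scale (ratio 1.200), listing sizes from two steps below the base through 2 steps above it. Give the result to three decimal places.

Step -2: 1.093 ÷ 1.200² = 0.759
Step -1: 1.093 ÷ 1.200 = 0.911
Step 0: 1.093rem
Step 1: 1.093 × 1.200 = 1.312
Step 2: 1.093 × 1.200² = 1.574

0.759rem, 0.911rem, 1.093rem, 1.312rem, 1.574rem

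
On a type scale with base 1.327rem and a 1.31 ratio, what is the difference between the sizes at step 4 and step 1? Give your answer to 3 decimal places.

2.170rem

Step 1: 1.327 × 1.31 = 1.73837rem
Step 4: 1.327 × 1.31⁴ = 3.90801rem
Difference: 3.90801 − 1.73837 = 2.16964rem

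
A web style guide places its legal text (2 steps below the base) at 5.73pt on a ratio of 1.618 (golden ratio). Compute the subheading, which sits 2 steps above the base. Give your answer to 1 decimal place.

The gap is 2 − (-2) = 4 steps, so the factor is 1.618^4.
5.73 × 1.618⁴ = 5.73 × 6.85353 ≈ 39.271

39.3pt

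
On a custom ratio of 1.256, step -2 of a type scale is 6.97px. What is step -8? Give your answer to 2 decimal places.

Moving from step -2 to step -8 is 6 steps down, so divide by r⁶.
6.97 ÷ 1.256⁶ = 6.97 ÷ 3.92589 ≈ 1.775

1.78px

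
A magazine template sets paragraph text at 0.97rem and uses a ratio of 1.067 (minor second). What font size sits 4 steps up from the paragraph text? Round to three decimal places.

A modular type scale is a geometric sequence: sizeₙ = base × rⁿ.
0.97 × 1.067⁴ = 0.97 × 1.29616 ≈ 1.257

1.257rem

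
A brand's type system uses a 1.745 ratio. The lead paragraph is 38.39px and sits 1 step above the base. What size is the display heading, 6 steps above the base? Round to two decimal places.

621.15px

38.39 × 1.745⁵ = 38.39 × 16.17995 ≈ 621.148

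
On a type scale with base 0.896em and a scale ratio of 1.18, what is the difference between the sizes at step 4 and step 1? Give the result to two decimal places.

Step 1: 0.896 × 1.18 = 1.0573em
Step 4: 0.896 × 1.18⁴ = 1.7371em
Difference: 1.7371 − 1.0573 = 0.6798em

0.68em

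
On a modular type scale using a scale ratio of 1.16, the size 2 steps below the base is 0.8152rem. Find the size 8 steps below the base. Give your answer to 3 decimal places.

0.335rem

0.8152 ÷ 1.16⁶ = 0.8152 ÷ 2.43640 ≈ 0.335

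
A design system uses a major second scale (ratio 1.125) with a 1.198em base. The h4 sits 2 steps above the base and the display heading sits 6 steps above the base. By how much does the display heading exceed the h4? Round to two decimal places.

Step 2: 1.198 × 1.125² = 1.5162em
Step 6: 1.198 × 1.125⁶ = 2.4287em
Difference: 2.4287 − 1.5162 = 0.9125em

0.91em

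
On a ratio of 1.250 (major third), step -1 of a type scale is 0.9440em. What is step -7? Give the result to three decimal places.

0.9440 ÷ 1.250⁶ = 0.9440 ÷ 3.81470 ≈ 0.247

0.247em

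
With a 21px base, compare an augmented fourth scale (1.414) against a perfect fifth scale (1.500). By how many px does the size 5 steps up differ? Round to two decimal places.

Augmented fourth: 21.0 × 1.414⁵ = 118.7043px
Perfect fifth: 21.0 × 1.500⁵ = 159.4688px
Difference: 159.4688 − 118.7043 = 40.7645px

40.76px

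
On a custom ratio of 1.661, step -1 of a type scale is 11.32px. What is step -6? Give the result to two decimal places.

0.90px

Moving from step -1 to step -6 is 5 steps down, so divide by r⁵.
11.32 ÷ 1.661⁵ = 11.32 ÷ 12.64294 ≈ 0.895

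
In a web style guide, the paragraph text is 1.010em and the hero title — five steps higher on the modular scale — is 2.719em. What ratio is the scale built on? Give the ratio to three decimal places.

The ratio satisfies 1.010 × r⁵ = 2.719, so r = (2.719 / 1.010)^(1/5).
r = 2.6921^(1/5) ≈ 1.2190

1.219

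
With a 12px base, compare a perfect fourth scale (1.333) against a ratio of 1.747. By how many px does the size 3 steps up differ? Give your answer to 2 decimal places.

Perfect fourth: 12.0 × 1.333³ = 28.4231px
At 1.747: 12.0 × 1.747³ = 63.9823px
Difference: 63.9823 − 28.4231 = 35.5592px

35.56px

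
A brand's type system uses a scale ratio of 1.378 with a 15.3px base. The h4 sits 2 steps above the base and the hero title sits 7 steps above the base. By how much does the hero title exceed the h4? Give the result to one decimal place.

115.3px

Step 2: 15.3 × 1.378² = 29.053px
Step 7: 15.3 × 1.378⁷ = 144.356px
Difference: 144.356 − 29.053 = 115.303px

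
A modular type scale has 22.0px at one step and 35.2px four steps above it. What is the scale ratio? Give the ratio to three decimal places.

r⁴ = 35.2 / 22.0, so r = (35.2/22.0)^(1/4).
r = 1.6000^(1/4) ≈ 1.1247

1.125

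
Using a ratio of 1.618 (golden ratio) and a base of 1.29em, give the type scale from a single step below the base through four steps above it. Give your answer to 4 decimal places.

0.7973em, 1.2900em, 2.0872em, 3.3771em, 5.4642em, 8.8410em

Step -1: 1.29 ÷ 1.618 = 0.7973
Step 0: 1.29em
Step 1: 1.29 × 1.618 = 2.0872
Step 2: 1.29 × 1.618² = 3.3771
Step 3: 1.29 × 1.618³ = 5.4642
Step 4: 1.29 × 1.618⁴ = 8.8410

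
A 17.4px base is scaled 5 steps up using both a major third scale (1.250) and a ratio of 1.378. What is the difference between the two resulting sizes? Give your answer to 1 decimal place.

33.4px

Major third: 17.4 × 1.250⁵ = 53.101px
At 1.378: 17.4 × 1.378⁵ = 86.456px
Difference: 86.456 − 53.101 = 33.355px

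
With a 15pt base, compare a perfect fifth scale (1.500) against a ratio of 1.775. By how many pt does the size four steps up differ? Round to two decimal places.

72.96pt

Perfect fifth: 15.0 × 1.500⁴ = 75.9375pt
At 1.775: 15.0 × 1.775⁴ = 148.8966pt
Difference: 148.8966 − 75.9375 = 72.9591pt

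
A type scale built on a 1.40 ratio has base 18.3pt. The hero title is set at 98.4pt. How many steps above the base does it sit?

1.40ⁿ = 98.4 / 18.3 = 5.3770
n = ln(5.3770) / ln(1.40) = 1.6821 / 0.3365 ≈ 5.00

5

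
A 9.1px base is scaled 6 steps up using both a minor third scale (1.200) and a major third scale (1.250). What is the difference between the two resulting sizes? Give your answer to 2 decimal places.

Minor third: 9.1 × 1.200⁶ = 27.1725px
Major third: 9.1 × 1.250⁶ = 34.7137px
Difference: 34.7137 − 27.1725 = 7.5412px

7.54px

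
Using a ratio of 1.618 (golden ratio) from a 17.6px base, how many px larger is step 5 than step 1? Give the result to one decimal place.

Step 1: 17.6 × 1.618 = 28.477px
Step 5: 17.6 × 1.618⁵ = 195.166px
Difference: 195.166 − 28.477 = 166.689px

166.7px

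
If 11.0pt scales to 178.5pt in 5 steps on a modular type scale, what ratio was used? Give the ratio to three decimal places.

1.746

The ratio satisfies 11.0 × r⁵ = 178.5, so r = (178.5 / 11.0)^(1/5).
r = 16.2273^(1/5) ≈ 1.7460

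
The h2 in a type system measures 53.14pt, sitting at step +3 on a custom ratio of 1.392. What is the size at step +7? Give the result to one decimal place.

199.5pt

The gap is 7 − (3) = 4 steps, so the factor is 1.392^4.
53.14 × 1.392⁴ = 53.14 × 3.75454 ≈ 199.516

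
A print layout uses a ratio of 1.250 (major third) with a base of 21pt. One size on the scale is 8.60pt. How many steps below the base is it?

4

1.250ⁿ = 21 / 8.60 = 2.4419
n = ln(2.4419) / ln(1.250) = 0.8928 / 0.2231 ≈ 4.00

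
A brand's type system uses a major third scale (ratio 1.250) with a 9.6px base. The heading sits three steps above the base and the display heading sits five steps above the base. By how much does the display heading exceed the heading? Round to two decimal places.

10.55px

Step 3: 9.6 × 1.250³ = 18.7500px
Step 5: 9.6 × 1.250⁵ = 29.2969px
Difference: 29.2969 − 18.7500 = 10.5469px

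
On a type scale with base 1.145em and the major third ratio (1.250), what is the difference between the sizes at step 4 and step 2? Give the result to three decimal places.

1.006em

Step 2: 1.145 × 1.250² = 1.78906em
Step 4: 1.145 × 1.250⁴ = 2.79541em
Difference: 2.79541 − 1.78906 = 1.00635em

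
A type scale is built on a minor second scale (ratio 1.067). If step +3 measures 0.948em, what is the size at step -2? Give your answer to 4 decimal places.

Moving from step +3 to step -2 is 5 steps down, so divide by r⁵.
0.948 ÷ 1.067⁵ = 0.948 ÷ 1.38300 ≈ 0.6855

0.6855em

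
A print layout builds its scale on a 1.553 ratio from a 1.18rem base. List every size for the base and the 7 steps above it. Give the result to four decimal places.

1.1800rem, 1.8325rem, 2.8459rem, 4.4197rem, 6.8639rem, 10.6596rem, 16.5543rem, 25.7088rem

Step 0: 1.18rem
Step 1: 1.18 × 1.553 = 1.8325
Step 2: 1.18 × 1.553² = 2.8459
Step 3: 1.18 × 1.553³ = 4.4197
Step 4: 1.18 × 1.553⁴ = 6.8639
Step 5: 1.18 × 1.553⁵ = 10.6596
Step 6: 1.18 × 1.553⁶ = 16.5543
Step 7: 1.18 × 1.553⁷ = 25.7088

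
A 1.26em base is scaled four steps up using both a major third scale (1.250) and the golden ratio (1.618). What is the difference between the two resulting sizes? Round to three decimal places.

5.559em

Major third: 1.26 × 1.250⁴ = 3.07617em
Golden ratio: 1.26 × 1.618⁴ = 8.63544em
Difference: 8.63544 − 3.07617 = 5.55927em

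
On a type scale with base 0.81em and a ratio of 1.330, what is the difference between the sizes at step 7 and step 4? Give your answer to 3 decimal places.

3.428em

Step 4: 0.81 × 1.330⁴ = 2.53450em
Step 7: 0.81 × 1.330⁷ = 5.96275em
Difference: 5.96275 − 2.53450 = 3.42825em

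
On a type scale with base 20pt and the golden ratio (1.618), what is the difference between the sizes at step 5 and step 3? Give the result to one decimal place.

137.1pt

Step 3: 20.0 × 1.618³ = 84.716pt
Step 5: 20.0 × 1.618⁵ = 221.780pt
Difference: 221.780 − 84.716 = 137.064pt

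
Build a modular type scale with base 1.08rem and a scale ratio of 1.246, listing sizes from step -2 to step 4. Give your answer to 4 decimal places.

0.6956rem, 0.8668rem, 1.0800rem, 1.3457rem, 1.6767rem, 2.0892rem, 2.6031rem

Step -2: 1.08 ÷ 1.246² = 0.6956
Step -1: 1.08 ÷ 1.246 = 0.8668
Step 0: 1.08rem
Step 1: 1.08 × 1.246 = 1.3457
Step 2: 1.08 × 1.246² = 1.6767
Step 3: 1.08 × 1.246³ = 2.0892
Step 4: 1.08 × 1.246⁴ = 2.6031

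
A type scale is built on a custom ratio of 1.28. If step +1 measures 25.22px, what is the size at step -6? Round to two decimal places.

4.48px

Moving from step +1 to step -6 is 7 steps down, so divide by r⁷.
25.22 ÷ 1.28⁷ = 25.22 ÷ 5.62950 ≈ 4.480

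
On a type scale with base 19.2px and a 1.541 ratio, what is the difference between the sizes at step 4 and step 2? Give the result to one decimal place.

62.7px

Step 2: 19.2 × 1.541² = 45.594px
Step 4: 19.2 × 1.541⁴ = 108.271px
Difference: 108.271 − 45.594 = 62.677px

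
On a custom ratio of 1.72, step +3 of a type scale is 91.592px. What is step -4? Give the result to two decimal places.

2.06px

The gap is -4 − (3) = -7 steps, so the factor is 1.72^-7.
91.592 ÷ 1.72⁷ = 91.592 ÷ 44.53476 ≈ 2.057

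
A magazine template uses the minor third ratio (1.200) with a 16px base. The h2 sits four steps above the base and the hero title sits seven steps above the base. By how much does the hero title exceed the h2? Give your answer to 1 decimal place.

Step 4: 16.0 × 1.200⁴ = 33.178px
Step 7: 16.0 × 1.200⁷ = 57.331px
Difference: 57.331 − 33.178 = 24.153px

24.2px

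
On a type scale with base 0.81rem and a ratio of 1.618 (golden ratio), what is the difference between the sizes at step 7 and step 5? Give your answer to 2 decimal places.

14.53rem

Step 5: 0.81 × 1.618⁵ = 8.9821rem
Step 7: 0.81 × 1.618⁷ = 23.5144rem
Difference: 23.5144 − 8.9821 = 14.5323rem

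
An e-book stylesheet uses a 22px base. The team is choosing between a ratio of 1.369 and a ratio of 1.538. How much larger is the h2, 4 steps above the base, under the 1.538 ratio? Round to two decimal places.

45.82px

At 1.369: 22.0 × 1.369⁴ = 77.2745px
At 1.538: 22.0 × 1.538⁴ = 123.0972px
Difference: 123.0972 − 77.2745 = 45.8227px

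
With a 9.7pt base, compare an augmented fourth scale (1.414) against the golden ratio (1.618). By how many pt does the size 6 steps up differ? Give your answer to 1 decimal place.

96.5pt

Augmented fourth: 9.7 × 1.414⁶ = 77.530pt
Golden ratio: 9.7 × 1.618⁶ = 174.038pt
Difference: 174.038 − 77.530 = 96.508pt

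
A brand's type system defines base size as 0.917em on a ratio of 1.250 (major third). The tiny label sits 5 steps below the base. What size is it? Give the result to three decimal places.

0.300em

0.917 ÷ 1.250⁵ = 0.917 ÷ 3.05176 ≈ 0.300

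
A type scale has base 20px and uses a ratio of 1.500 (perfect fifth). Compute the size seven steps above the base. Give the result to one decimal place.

Each step on a modular scale multiplies by the ratio, so the size n steps from the base is base × ratioⁿ.
20.0 × 1.500⁷ = 20.0 × 17.08594 ≈ 341.72

341.7px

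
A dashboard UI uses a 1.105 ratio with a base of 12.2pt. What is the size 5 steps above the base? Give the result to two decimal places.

12.2 × 1.105⁵ = 12.2 × 1.64745 ≈ 20.10

20.10pt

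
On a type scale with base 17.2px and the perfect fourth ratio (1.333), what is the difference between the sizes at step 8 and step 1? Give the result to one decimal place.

Step 1: 17.2 × 1.333 = 22.928px
Step 8: 17.2 × 1.333⁸ = 171.463px
Difference: 171.463 − 22.928 = 148.535px

148.5px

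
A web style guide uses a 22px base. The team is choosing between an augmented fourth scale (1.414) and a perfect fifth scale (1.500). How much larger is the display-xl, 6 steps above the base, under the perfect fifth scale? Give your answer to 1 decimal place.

Augmented fourth: 22.0 × 1.414⁶ = 175.841px
Perfect fifth: 22.0 × 1.500⁶ = 250.594px
Difference: 250.594 − 175.841 = 74.753px

74.8px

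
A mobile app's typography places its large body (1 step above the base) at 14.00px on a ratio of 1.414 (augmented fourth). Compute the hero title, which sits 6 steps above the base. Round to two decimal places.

14.00 × 1.414⁵ = 14.00 × 5.65258 ≈ 79.136

79.14px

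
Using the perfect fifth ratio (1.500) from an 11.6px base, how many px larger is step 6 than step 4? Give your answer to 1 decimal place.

Step 4: 11.6 × 1.500⁴ = 58.725px
Step 6: 11.6 × 1.500⁶ = 132.131px
Difference: 132.131 − 58.725 = 73.406px

73.4px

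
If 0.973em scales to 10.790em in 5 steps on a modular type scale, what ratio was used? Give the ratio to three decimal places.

1.618

The ratio satisfies 0.973 × r⁵ = 10.790, so r = (10.790 / 0.973)^(1/5).
r = 11.0894^(1/5) ≈ 1.6180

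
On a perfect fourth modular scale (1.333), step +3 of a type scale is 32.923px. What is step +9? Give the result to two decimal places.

184.71px

The gap is 9 − (3) = 6 steps, so the factor is 1.333^6.
32.923 × 1.333⁶ = 32.923 × 5.61023 ≈ 184.706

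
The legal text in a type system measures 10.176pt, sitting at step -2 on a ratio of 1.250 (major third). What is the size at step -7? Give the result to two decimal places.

10.176 ÷ 1.250⁵ = 10.176 ÷ 3.05176 ≈ 3.334

3.33pt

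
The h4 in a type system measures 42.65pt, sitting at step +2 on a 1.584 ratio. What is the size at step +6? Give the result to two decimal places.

42.65 × 1.584⁴ = 42.65 × 6.29536 ≈ 268.497

268.50pt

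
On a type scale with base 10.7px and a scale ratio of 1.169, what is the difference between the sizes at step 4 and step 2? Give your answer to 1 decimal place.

5.4px

Step 2: 10.7 × 1.169² = 14.622px
Step 4: 10.7 × 1.169⁴ = 19.982px
Difference: 19.982 − 14.622 = 5.360px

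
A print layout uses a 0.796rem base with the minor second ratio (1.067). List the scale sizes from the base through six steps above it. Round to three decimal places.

0.796rem, 0.849rem, 0.906rem, 0.967rem, 1.032rem, 1.101rem, 1.175rem

Step 0: 0.796rem
Step 1: 0.796 × 1.067 = 0.849
Step 2: 0.796 × 1.067² = 0.906
Step 3: 0.796 × 1.067³ = 0.967
Step 4: 0.796 × 1.067⁴ = 1.032
Step 5: 0.796 × 1.067⁵ = 1.101
Step 6: 0.796 × 1.067⁶ = 1.175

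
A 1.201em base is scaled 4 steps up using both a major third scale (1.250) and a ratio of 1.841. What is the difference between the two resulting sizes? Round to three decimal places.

Major third: 1.201 × 1.250⁴ = 2.93213em
At 1.841: 1.201 × 1.841⁴ = 13.79616em
Difference: 13.79616 − 2.93213 = 10.86403em

10.864em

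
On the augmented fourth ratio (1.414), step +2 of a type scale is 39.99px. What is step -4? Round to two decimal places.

5.00px

39.99 ÷ 1.414⁶ = 39.99 ÷ 7.99275 ≈ 5.003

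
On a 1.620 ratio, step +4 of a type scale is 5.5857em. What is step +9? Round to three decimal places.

62.324em

5.5857 × 1.620⁵ = 5.5857 × 11.15771 ≈ 62.324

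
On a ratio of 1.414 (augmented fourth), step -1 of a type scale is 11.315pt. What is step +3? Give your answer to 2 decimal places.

The gap is 3 − (-1) = 4 steps, so the factor is 1.414^4.
11.315 × 1.414⁴ = 11.315 × 3.99758 ≈ 45.233

45.23pt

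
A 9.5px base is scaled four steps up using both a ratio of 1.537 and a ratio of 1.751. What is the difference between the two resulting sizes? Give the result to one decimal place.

At 1.537: 9.5 × 1.537⁴ = 53.017px
At 1.751: 9.5 × 1.751⁴ = 89.303px
Difference: 89.303 − 53.017 = 36.286px

36.3px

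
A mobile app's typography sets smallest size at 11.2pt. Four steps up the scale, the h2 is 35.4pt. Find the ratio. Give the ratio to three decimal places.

1.333

r⁴ = 35.4 / 11.2, so r = (35.4/11.2)^(1/4).
r = 3.1607^(1/4) ≈ 1.3334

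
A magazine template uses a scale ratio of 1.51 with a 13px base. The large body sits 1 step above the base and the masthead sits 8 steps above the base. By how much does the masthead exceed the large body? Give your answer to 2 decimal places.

Step 1: 13.0 × 1.51 = 19.6300px
Step 8: 13.0 × 1.51⁸ = 351.3653px
Difference: 351.3653 − 19.6300 = 331.7353px

331.74px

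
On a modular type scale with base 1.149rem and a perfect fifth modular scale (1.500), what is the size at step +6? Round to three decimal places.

13.088rem

A modular type scale is a geometric sequence: sizeₙ = base × rⁿ.
1.149 × 1.500⁶ = 1.149 × 11.39062 ≈ 13.088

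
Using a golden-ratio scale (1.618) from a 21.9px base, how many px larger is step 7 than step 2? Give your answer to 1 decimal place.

578.4px

Step 2: 21.9 × 1.618² = 57.333px
Step 7: 21.9 × 1.618⁷ = 635.761px
Difference: 635.761 − 57.333 = 578.428px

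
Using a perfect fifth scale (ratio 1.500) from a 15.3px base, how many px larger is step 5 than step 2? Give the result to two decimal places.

81.76px

Step 2: 15.3 × 1.500² = 34.4250px
Step 5: 15.3 × 1.500⁵ = 116.1844px
Difference: 116.1844 − 34.4250 = 81.7594px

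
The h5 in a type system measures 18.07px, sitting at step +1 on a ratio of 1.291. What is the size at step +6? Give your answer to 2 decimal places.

18.07 × 1.291⁵ = 18.07 × 3.58617 ≈ 64.802

64.80px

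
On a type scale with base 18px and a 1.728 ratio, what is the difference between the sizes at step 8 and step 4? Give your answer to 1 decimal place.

1270.5px

Step 4: 18.0 × 1.728⁴ = 160.490px
Step 8: 18.0 × 1.728⁸ = 1430.943px
Difference: 1430.943 − 160.490 = 1270.453px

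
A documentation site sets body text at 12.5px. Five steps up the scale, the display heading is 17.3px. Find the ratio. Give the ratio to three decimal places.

1.067

r⁵ = 17.3 / 12.5, so r = (17.3/12.5)^(1/5).
r = 1.3840^(1/5) ≈ 1.0672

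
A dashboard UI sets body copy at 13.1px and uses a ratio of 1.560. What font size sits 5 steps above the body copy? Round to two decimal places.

13.1 × 1.560⁵ = 13.1 × 9.23896 ≈ 121.03

121.03px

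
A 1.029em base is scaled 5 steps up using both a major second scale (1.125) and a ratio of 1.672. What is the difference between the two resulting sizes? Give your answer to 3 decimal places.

Major second: 1.029 × 1.125⁵ = 1.85429em
At 1.672: 1.029 × 1.672⁵ = 13.44611em
Difference: 13.44611 − 1.85429 = 11.59182em

11.592em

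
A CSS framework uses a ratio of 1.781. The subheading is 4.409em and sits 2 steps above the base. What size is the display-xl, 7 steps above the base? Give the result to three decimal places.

79.006em

Moving from step +2 to step +7 is 5 steps up, so multiply by r⁵.
4.409 × 1.781⁵ = 4.409 × 17.91924 ≈ 79.006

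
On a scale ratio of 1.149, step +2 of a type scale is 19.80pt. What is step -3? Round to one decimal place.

The gap is -3 − (2) = -5 steps, so the factor is 1.149^-5.
19.80 ÷ 1.149⁵ = 19.80 ÷ 2.00263 ≈ 9.887

9.9pt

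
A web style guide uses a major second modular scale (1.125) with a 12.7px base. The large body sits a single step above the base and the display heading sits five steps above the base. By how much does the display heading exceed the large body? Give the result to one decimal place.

8.6px

Step 1: 12.7 × 1.125 = 14.287px
Step 5: 12.7 × 1.125⁵ = 22.886px
Difference: 22.886 − 14.287 = 8.599px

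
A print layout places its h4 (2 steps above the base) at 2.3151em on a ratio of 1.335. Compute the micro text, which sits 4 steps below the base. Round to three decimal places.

0.409em

The gap is -4 − (2) = -6 steps, so the factor is 1.335^-6.
2.3151 ÷ 1.335⁶ = 2.3151 ÷ 5.66093 ≈ 0.409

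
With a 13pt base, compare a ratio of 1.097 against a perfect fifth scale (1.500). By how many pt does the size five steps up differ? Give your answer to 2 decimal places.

78.07pt

At 1.097: 13.0 × 1.097⁵ = 20.6527pt
Perfect fifth: 13.0 × 1.500⁵ = 98.7188pt
Difference: 98.7188 − 20.6527 = 78.0661pt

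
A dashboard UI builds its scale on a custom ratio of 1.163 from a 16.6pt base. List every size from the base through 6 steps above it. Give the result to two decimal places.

Step 0: 16.6pt
Step 1: 16.6 × 1.163 = 19.31
Step 2: 16.6 × 1.163² = 22.45
Step 3: 16.6 × 1.163³ = 26.11
Step 4: 16.6 × 1.163⁴ = 30.37
Step 5: 16.6 × 1.163⁵ = 35.32
Step 6: 16.6 × 1.163⁶ = 41.08

16.60pt, 19.31pt, 22.45pt, 26.11pt, 30.37pt, 35.32pt, 41.08pt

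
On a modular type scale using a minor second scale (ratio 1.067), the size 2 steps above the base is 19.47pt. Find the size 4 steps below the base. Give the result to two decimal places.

The gap is -4 − (2) = -6 steps, so the factor is 1.067^-6.
19.47 ÷ 1.067⁶ = 19.47 ÷ 1.47566 ≈ 13.194

13.19pt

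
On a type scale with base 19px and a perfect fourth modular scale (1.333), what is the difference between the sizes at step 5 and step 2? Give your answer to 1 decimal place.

Step 2: 19.0 × 1.333² = 33.761px
Step 5: 19.0 × 1.333⁵ = 79.966px
Difference: 79.966 − 33.761 = 46.205px

46.2px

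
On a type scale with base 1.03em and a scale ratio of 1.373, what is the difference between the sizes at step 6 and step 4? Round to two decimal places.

Step 4: 1.03 × 1.373⁴ = 3.6603em
Step 6: 1.03 × 1.373⁶ = 6.9002em
Difference: 6.9002 − 3.6603 = 3.2399em

3.24em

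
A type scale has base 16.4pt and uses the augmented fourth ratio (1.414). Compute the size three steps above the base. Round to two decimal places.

A modular type scale is a geometric sequence: sizeₙ = base × rⁿ.
16.4 × 1.414³ = 16.4 × 2.82715 ≈ 46.37

46.37pt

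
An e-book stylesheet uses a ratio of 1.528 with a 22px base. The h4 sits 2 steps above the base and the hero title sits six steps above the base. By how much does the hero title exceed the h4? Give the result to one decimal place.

228.6px

Step 2: 22.0 × 1.528² = 51.365px
Step 6: 22.0 × 1.528⁶ = 280.003px
Difference: 280.003 − 51.365 = 228.638px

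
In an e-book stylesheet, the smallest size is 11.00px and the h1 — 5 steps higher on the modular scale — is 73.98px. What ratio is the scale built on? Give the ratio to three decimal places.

r⁵ = 73.98 / 11.00, so r = (73.98/11.00)^(1/5).
r = 6.7255^(1/5) ≈ 1.4640

1.464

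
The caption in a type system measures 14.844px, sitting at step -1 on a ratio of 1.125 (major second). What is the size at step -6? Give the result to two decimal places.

14.844 ÷ 1.125⁵ = 14.844 ÷ 1.80203 ≈ 8.237

8.24px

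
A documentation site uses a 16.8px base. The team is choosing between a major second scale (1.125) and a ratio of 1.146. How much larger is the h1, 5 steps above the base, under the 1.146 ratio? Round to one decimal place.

2.9px

Major second: 16.8 × 1.125⁵ = 30.274px
At 1.146: 16.8 × 1.146⁵ = 33.207px
Difference: 33.207 − 30.274 = 2.933px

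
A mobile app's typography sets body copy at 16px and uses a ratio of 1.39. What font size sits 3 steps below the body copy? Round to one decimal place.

6.0px

16.0 ÷ 1.39³ = 16.0 ÷ 2.68562 ≈ 5.96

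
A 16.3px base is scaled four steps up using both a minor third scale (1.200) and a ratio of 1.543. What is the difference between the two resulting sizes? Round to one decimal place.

58.6px

Minor third: 16.3 × 1.200⁴ = 33.800px
At 1.543: 16.3 × 1.543⁴ = 92.396px
Difference: 92.396 − 33.800 = 58.596px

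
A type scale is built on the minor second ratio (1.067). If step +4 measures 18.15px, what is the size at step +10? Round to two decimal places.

26.78px

Moving from step +4 to step +10 is 6 steps up, so multiply by r⁶.
18.15 × 1.067⁶ = 18.15 × 1.47566 ≈ 26.783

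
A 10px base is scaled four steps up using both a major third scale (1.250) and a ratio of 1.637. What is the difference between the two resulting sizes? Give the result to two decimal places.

Major third: 10.0 × 1.250⁴ = 24.4141px
At 1.637: 10.0 × 1.637⁴ = 71.8116px
Difference: 71.8116 − 24.4141 = 47.3975px

47.40px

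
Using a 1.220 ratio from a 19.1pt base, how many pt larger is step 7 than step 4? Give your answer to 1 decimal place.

34.5pt

Step 4: 19.1 × 1.220⁴ = 42.313pt
Step 7: 19.1 × 1.220⁷ = 76.834pt
Difference: 76.834 − 42.313 = 34.521pt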